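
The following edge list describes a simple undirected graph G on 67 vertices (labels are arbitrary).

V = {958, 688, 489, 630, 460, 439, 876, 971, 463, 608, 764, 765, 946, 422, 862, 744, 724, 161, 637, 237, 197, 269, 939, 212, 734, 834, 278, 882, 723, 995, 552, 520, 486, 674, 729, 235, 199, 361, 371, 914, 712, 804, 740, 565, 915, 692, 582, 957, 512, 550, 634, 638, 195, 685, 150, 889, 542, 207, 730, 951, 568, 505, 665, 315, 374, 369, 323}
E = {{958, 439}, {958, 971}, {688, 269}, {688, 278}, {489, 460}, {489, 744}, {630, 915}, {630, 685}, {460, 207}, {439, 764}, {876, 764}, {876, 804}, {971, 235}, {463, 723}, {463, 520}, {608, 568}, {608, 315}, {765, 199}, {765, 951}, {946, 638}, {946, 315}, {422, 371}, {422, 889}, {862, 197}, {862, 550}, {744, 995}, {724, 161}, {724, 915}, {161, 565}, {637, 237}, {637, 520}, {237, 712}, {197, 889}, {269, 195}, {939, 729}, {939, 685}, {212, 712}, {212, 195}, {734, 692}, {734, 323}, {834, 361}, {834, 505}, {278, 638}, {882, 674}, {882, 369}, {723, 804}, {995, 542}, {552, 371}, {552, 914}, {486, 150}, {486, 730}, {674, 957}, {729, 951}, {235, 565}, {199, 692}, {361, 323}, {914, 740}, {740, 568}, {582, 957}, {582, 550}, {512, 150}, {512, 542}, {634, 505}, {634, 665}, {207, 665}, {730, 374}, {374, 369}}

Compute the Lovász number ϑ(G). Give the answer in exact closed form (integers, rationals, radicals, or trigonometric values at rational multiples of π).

67*cos(pi/67)/(cos(pi/67) + 1)

Vertex 422 has 2 neighbors: 371, 889.
deg(862) = 2; N(862) = {197, 550}.
deg(951) = 2; N(951) = {765, 729}.
Vertex 729 has 2 neighbors: 939, 951.
G on 67 vertices is 2-regular; a single 67-cycle (edge-transitive).
The 34 distinct eigenvalues: [2.0, 1.9912, 1.9649, 1.9214, 1.8609, 1.7841, 1.6917, 1.5843, 1.4631, 1.3289, 1.1831, 1.0269, 0.8617, 0.6889, 0.5101, 0.3268, 0.1406, -0.0469, -0.2339, -0.4189, -0.6002, -0.7762, -0.9454, -1.1063, -1.2574, -1.3975, -1.5254, -1.6398, -1.7398, -1.8245, -1.8932, -1.9453, -1.9802, -1.9978].
−67·(-2*cos(pi/67)) / ((2)−(-2*cos(pi/67))) = 67*cos(pi/67)/(cos(pi/67) + 1) = ϑ(G).
≈ 33.481580 (to 6 d.p.).
Sandwich: α(G)=33 ≤ ϑ(G)=67*cos(pi/67)/(cos(pi/67) + 1) ≤ χ(Ḡ)=34 (both strict).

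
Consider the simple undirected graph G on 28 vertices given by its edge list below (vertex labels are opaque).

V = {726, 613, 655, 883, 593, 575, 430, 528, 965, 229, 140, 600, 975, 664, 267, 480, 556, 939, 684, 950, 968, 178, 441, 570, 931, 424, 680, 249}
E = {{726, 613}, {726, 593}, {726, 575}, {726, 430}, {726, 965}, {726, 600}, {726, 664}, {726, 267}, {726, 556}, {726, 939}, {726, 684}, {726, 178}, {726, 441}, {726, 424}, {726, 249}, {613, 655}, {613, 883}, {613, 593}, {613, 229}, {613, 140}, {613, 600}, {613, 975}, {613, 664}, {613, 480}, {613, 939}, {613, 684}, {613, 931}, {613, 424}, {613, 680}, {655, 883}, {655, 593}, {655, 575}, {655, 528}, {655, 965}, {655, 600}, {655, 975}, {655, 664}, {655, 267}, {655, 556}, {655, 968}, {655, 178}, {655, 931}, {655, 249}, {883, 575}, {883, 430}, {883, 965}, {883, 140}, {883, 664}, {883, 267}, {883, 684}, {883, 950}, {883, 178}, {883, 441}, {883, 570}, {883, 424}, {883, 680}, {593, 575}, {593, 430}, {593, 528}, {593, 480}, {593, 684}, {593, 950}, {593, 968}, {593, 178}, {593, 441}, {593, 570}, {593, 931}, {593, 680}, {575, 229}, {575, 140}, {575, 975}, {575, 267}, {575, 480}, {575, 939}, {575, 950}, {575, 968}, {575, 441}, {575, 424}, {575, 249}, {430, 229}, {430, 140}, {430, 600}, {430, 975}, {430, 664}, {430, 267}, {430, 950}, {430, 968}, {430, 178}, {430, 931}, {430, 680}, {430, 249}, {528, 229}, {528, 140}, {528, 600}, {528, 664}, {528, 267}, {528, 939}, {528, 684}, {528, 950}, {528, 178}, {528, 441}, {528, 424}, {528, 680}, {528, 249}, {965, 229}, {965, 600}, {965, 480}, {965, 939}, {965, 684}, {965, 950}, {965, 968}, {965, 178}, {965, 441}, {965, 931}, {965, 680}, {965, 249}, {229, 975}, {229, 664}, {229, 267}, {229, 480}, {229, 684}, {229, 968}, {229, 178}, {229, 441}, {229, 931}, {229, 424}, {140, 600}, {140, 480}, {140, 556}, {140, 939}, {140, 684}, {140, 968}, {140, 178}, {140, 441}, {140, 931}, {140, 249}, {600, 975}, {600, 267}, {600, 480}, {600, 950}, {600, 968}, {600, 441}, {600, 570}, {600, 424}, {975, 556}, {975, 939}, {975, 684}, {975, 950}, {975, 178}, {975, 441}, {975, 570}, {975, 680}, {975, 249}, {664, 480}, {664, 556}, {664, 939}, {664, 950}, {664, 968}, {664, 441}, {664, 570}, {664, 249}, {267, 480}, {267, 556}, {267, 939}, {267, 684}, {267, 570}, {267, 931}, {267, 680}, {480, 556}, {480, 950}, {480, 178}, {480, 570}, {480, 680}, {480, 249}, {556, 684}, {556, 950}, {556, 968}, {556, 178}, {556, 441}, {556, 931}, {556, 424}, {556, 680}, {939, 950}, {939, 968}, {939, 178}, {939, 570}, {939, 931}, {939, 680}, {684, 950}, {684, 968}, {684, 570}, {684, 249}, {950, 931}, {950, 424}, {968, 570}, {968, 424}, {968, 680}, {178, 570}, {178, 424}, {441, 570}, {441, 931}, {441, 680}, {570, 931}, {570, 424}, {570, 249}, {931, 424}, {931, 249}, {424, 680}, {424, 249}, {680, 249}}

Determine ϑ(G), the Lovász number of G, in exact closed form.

7

Vertex 267 has 15 neighbors: 726, 655, 883, 575, 430, 528, 229, 600, 480, 556, 939, 684, 570, 931, 680.
N(430) = {726, 883, 593, 229, 140, 600, 975, 664, 267, 950, 968, 178, 931, 680, 249}, |N(430)| = 15.
N(975) = {613, 655, 575, 430, 229, 600, 556, 939, 684, 950, 178, 441, 570, 680, 249}, |N(975)| = 15.
Vertex 680 has 15 neighbors: 613, 883, 593, 430, 528, 965, 975, 267, 480, 556, 939, 968, 441, 424, 249.
Regular of degree 15 on 28 vertices: Kneser K(8,2) on C(8,2)=28 vertices.
The 3 distinct eigenvalues: [15.0, 1.0, -5.0].
With N=28: ϑ(G) = 28·(-1*(-5))/(15−(-5)) = 7.
ϑ(G) ≈ 7.0000000.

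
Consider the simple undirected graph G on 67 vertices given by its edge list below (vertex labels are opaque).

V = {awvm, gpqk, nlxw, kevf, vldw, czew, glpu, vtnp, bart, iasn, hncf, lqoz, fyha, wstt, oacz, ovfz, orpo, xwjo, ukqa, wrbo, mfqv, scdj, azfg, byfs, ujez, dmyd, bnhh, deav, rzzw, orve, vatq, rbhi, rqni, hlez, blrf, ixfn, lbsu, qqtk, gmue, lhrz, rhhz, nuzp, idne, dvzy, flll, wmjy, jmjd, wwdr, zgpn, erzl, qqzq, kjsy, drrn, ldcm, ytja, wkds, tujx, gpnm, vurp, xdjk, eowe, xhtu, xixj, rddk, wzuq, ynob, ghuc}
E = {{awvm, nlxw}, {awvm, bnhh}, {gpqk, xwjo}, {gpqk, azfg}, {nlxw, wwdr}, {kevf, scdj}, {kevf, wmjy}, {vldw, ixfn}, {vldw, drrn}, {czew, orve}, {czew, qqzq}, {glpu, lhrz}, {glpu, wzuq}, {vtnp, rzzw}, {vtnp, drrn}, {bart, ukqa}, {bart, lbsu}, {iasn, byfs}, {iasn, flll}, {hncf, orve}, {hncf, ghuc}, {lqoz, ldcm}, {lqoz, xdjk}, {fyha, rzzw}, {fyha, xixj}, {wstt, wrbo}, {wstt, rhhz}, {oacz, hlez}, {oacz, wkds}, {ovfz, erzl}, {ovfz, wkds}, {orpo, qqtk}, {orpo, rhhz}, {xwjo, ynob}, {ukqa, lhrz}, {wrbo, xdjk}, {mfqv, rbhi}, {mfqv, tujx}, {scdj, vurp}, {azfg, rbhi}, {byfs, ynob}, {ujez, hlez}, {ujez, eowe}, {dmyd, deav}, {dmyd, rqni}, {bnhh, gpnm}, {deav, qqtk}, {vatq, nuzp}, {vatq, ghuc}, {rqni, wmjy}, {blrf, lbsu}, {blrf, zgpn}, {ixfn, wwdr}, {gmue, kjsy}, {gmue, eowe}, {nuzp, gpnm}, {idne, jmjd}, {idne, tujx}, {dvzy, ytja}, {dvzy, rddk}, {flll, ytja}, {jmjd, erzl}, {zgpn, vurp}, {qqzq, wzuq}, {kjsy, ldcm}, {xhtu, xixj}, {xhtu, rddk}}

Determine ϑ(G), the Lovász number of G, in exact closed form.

Vertex blrf has 2 neighbors: lbsu, zgpn.
deg(ytja) = 2; N(ytja) = {dvzy, flll}.
deg(rhhz) = 2; N(rhhz) = {wstt, orpo}.
Vertex flll has 2 neighbors: iasn, ytja.
67-vertex 2-regular graph: this is C_{67}, the 67-cycle.
The 34 distinct eigenvalues: [2.0, 1.991, 1.965, 1.921, 1.861, 1.784, 1.692, 1.584, 1.463, 1.329, 1.183, 1.027, 0.862, 0.689, 0.51, 0.327, 0.141, -0.047, -0.234, -0.419, -0.6, -0.776, -0.945, -1.106, -1.257, -1.398, -1.525, -1.64, -1.74, -1.825, -1.893, -1.945, -1.98, -1.998].
λ_max=2, λ_min=-2*cos(pi/67); ϑ = −67·λ_min/(λ_max−λ_min) = 67*cos(pi/67)/(cos(pi/67) + 1).
ϑ(G) ≈ 33.481579809.
Lovász sandwich 33 ≤ 67*cos(pi/67)/(cos(pi/67) + 1) ≤ 34: both strict.

67*cos(pi/67)/(cos(pi/67) + 1)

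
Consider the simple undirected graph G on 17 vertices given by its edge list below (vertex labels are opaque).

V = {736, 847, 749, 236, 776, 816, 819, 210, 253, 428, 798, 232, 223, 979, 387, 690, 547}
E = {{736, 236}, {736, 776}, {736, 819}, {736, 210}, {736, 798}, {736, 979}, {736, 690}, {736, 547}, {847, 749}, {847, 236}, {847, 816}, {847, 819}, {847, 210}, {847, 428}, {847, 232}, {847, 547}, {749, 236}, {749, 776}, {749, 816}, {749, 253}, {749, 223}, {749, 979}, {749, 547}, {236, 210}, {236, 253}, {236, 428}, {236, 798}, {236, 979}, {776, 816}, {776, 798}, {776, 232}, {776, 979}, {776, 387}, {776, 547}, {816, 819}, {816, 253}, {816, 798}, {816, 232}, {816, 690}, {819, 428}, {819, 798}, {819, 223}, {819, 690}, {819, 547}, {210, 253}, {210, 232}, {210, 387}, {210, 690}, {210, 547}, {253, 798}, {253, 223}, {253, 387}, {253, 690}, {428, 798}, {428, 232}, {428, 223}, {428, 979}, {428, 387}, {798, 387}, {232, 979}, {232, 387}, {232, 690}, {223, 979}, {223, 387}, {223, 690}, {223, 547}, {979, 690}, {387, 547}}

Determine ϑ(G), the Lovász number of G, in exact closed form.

sqrt(17)

Vertex 210 has 8 neighbors: 736, 847, 236, 253, 232, 387, 690, 547.
N(223) = {749, 819, 253, 428, 979, 387, 690, 547}, |N(223)| = 8.
N(819) = {736, 847, 816, 428, 798, 223, 690, 547}, |N(819)| = 8.
deg(776) = 8; N(776) = {736, 749, 816, 798, 232, 979, 387, 547}.
Regular of degree 8 on 17 vertices: Paley(17): SR with (k,λ,μ)=(8,3,4).
The 3 distinct eigenvalues: [8.0, 1.561553, -2.561553].
Lovász (edge-transitive): ϑ = −17·(-sqrt(17)/2 - 1/2)/((8)−(-sqrt(17)/2 - 1/2)) = sqrt(17).
≈ 4.1231 (to 4 d.p.).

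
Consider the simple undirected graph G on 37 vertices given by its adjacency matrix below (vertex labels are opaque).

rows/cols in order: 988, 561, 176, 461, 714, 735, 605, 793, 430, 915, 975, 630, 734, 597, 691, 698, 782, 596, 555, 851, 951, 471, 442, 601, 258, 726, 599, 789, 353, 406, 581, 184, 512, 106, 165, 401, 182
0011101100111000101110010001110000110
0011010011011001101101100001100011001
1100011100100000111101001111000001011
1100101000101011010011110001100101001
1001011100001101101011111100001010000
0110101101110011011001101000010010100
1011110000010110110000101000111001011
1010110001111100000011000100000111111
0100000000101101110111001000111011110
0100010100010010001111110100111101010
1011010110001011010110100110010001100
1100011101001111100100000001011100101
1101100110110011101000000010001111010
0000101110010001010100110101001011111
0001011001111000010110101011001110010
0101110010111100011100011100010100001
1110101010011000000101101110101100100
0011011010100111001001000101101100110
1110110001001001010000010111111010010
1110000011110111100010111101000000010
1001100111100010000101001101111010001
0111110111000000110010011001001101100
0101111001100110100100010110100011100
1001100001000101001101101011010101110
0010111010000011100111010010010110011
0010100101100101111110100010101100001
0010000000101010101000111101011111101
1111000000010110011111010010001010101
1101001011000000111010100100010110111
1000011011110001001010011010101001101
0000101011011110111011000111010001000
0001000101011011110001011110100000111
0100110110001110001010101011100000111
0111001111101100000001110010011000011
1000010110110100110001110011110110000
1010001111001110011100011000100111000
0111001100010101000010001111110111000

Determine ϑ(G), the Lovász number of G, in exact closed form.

sqrt(37)

N(605) = {988, 176, 461, 714, 735, 630, 597, 691, 782, 596, 442, 258, 353, 406, 581, 106, 401, 182}, |N(605)| = 18.
N(461) = {988, 561, 714, 605, 975, 734, 691, 698, 596, 951, 471, 442, 601, 789, 353, 184, 106, 182}, |N(461)| = 18.
deg(789) = 18; N(789) = {988, 561, 176, 461, 630, 597, 691, 596, 555, 851, 951, 471, 601, 599, 581, 512, 165, 182}.
Vertex 430 has 18 neighbors: 561, 975, 734, 597, 698, 782, 596, 851, 951, 471, 258, 353, 406, 581, 512, 106, 165, 401.
deg(v) = 18 for all v (|V|=37); SR(37,18,8,9) — a Paley graph.
The 3 distinct eigenvalues: [18.0, 2.541381, -3.541381].
ϑ = −N·λ_min/(λ_max−λ_min) = −37·(-sqrt(37)/2 - 1/2)/(18−(-sqrt(37)/2 - 1/2)) = sqrt(37).
Numerically 6.082763.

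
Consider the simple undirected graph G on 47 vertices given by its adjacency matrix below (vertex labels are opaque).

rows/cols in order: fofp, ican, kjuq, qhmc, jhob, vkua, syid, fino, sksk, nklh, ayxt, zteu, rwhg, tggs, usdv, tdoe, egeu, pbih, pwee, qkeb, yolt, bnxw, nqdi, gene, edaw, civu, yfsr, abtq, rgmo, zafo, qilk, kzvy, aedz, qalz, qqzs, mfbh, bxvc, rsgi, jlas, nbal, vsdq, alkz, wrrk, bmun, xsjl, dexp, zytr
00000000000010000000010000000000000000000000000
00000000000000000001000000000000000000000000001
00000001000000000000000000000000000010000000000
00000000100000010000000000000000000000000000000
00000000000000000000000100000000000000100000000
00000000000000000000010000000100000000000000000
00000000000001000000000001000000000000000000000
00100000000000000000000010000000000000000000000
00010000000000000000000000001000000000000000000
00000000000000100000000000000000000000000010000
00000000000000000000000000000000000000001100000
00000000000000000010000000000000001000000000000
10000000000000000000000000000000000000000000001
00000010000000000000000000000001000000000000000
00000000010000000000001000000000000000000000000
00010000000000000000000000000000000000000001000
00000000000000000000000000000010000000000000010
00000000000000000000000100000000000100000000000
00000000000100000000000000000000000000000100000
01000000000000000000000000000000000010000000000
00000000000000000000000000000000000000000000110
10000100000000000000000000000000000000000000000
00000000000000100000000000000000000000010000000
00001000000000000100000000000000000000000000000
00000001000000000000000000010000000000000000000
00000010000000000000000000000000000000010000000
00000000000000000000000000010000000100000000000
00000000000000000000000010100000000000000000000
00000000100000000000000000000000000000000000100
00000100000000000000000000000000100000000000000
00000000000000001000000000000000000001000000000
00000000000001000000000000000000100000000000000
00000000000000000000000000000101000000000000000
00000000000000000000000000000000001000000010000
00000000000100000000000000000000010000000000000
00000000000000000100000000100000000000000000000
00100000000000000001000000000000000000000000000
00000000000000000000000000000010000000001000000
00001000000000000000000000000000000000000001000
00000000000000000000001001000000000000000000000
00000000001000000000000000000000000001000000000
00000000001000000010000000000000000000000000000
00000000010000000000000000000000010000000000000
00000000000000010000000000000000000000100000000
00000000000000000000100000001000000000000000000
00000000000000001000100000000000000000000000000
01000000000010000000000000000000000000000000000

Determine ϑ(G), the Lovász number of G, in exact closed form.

47*cos(pi/47)/(cos(pi/47) + 1)

N(civu) = {syid, nbal}, |N(civu)| = 2.
N(yfsr) = {abtq, mfbh}, |N(yfsr)| = 2.
Vertex sksk has 2 neighbors: qhmc, rgmo.
Vertex alkz has 2 neighbors: ayxt, pwee.
deg(v) = 2 for all v (|V|=47); connected 2-regular on 47 ⇒ C_{47}.
The 24 distinct eigenvalues: [2.0, 1.982155, 1.928938, 1.8413, 1.720803, 1.569599, 1.390385, 1.186359, 0.961164, 0.718816, 0.46364, 0.200191, -0.06683, -0.332659, -0.592551, -0.84187, -1.076165, -1.291256, -1.483304, -1.648883, -1.785038, -1.889338, -1.959923, -1.995534].
ϑ = −N·λ_min/(λ_max−λ_min) = −47·(-2*cos(pi/47))/(2−(-2*cos(pi/47))) = 47*cos(pi/47)/(cos(pi/47) + 1).
≈ 23.47373 (to 5 d.p.).
Sandwich: α(G)=23 ≤ ϑ(G)=47*cos(pi/47)/(cos(pi/47) + 1) ≤ χ(Ḡ)=24 (both strict).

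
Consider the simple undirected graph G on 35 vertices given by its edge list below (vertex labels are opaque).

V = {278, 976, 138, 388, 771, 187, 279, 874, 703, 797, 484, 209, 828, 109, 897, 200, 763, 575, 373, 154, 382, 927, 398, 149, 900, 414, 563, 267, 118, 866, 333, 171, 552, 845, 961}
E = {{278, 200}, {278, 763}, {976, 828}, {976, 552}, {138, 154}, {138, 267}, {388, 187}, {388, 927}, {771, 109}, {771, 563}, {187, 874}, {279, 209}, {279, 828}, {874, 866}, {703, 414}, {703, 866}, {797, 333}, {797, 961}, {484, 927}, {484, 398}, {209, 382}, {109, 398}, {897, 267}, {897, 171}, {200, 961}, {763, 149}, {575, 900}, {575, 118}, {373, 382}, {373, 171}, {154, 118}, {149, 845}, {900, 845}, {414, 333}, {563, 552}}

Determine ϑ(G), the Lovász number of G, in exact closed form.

35*cos(pi/35)/(cos(pi/35) + 1)

deg(874) = 2; N(874) = {187, 866}.
Vertex 149 has 2 neighbors: 763, 845.
N(200) = {278, 961}, |N(200)| = 2.
Vertex 333 has 2 neighbors: 797, 414.
2-regular, N=35; the odd cycle C_{35}.
Distinct eigenvalues (to 6 d.p.): [2.0, 1.967859, 1.87247, 1.716898, 1.506143, 1.24698, 0.947737, 0.618034, 0.268467, -0.08973, -0.445042, -0.78605, -1.101794, -1.382125, -1.618034, -1.801938, -1.927926, -1.991949].
−35·(-2*cos(pi/35)) / ((2)−(-2*cos(pi/35))) = 35*cos(pi/35)/(cos(pi/35) + 1) = ϑ(G).
= 17.4647… (decimal).
Sandwich: α(G)=17 ≤ ϑ(G)=35*cos(pi/35)/(cos(pi/35) + 1) ≤ χ(Ḡ)=18 (both strict).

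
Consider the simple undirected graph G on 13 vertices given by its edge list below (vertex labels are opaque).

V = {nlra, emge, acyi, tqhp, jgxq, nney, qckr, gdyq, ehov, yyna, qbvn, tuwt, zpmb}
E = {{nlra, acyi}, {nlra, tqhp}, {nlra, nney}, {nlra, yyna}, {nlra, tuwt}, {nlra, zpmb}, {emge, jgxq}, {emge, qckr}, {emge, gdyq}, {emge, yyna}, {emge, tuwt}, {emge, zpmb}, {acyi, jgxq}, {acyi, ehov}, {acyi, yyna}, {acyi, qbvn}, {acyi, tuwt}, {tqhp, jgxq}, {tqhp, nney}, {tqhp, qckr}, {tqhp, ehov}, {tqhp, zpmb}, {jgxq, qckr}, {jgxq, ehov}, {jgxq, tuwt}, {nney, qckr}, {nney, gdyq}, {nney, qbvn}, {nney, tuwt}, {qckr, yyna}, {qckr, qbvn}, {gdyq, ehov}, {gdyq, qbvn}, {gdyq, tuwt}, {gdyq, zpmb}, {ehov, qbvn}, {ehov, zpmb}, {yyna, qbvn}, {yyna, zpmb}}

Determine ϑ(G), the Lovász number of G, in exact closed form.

Vertex zpmb has 6 neighbors: nlra, emge, tqhp, gdyq, ehov, yyna.
deg(emge) = 6; N(emge) = {jgxq, qckr, gdyq, yyna, tuwt, zpmb}.
Vertex yyna has 6 neighbors: nlra, emge, acyi, qckr, qbvn, zpmb.
Vertex qbvn has 6 neighbors: acyi, nney, qckr, gdyq, ehov, yyna.
G on 13 vertices is 6-regular; Paley(13): SR with (k,λ,μ)=(6,2,3).
The 3 distinct eigenvalues: [6.0, 1.302776, -2.302776].
Lovász (edge-transitive): ϑ = −13·(-sqrt(13)/2 - 1/2)/((6)−(-sqrt(13)/2 - 1/2)) = sqrt(13).
Numerically 3.6055513.

sqrt(13)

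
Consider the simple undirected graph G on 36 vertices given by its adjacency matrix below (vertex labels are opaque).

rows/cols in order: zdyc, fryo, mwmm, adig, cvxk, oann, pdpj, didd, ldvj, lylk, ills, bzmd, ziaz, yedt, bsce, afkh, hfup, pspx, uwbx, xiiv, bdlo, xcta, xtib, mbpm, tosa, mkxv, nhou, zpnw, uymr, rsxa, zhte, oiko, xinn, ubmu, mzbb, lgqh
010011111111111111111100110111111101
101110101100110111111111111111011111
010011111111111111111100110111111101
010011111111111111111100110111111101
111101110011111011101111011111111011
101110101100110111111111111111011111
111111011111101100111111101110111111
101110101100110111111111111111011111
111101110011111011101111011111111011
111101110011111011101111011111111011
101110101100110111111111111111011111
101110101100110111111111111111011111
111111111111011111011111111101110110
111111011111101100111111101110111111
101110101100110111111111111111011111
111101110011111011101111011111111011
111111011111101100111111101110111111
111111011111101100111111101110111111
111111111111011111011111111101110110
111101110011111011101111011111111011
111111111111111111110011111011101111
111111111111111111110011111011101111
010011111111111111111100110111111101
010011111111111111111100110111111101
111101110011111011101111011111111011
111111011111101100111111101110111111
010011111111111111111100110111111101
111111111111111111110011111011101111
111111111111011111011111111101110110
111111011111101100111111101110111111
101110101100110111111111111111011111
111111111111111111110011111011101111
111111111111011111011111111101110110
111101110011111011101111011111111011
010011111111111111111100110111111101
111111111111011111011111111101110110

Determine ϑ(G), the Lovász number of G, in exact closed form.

7

deg(lgqh) = 31; N(lgqh) = {zdyc, fryo, mwmm, adig, cvxk, oann, pdpj, didd, ldvj, lylk, ills, bzmd, yedt, bsce, afkh, hfup, pspx, xiiv, bdlo, xcta, xtib, mbpm, tosa, mkxv, nhou, zpnw, rsxa, zhte, oiko, ubmu, mzbb}.
N(rsxa) = {zdyc, fryo, mwmm, adig, cvxk, oann, didd, ldvj, lylk, ills, bzmd, ziaz, bsce, afkh, uwbx, xiiv, bdlo, xcta, xtib, mbpm, tosa, nhou, zpnw, uymr, zhte, oiko, xinn, ubmu, mzbb, lgqh}, |N(rsxa)| = 30.
deg(mzbb) = 29; N(mzbb) = {fryo, cvxk, oann, pdpj, didd, ldvj, lylk, ills, bzmd, ziaz, yedt, bsce, afkh, hfup, pspx, uwbx, xiiv, bdlo, xcta, tosa, mkxv, zpnw, uymr, rsxa, zhte, oiko, xinn, ubmu, lgqh}.
deg(zdyc) = 29; N(zdyc) = {fryo, cvxk, oann, pdpj, didd, ldvj, lylk, ills, bzmd, ziaz, yedt, bsce, afkh, hfup, pspx, uwbx, xiiv, bdlo, xcta, tosa, mkxv, zpnw, uymr, rsxa, zhte, oiko, xinn, ubmu, lgqh}.
G = K_{7,7,7,6,5,4}: α = 7 = χ(Ḡ), so ϑ = 7.
ϑ(G) ≈ 7.00000.
Check 7 ≤ 7 ≤ 7: collapsed.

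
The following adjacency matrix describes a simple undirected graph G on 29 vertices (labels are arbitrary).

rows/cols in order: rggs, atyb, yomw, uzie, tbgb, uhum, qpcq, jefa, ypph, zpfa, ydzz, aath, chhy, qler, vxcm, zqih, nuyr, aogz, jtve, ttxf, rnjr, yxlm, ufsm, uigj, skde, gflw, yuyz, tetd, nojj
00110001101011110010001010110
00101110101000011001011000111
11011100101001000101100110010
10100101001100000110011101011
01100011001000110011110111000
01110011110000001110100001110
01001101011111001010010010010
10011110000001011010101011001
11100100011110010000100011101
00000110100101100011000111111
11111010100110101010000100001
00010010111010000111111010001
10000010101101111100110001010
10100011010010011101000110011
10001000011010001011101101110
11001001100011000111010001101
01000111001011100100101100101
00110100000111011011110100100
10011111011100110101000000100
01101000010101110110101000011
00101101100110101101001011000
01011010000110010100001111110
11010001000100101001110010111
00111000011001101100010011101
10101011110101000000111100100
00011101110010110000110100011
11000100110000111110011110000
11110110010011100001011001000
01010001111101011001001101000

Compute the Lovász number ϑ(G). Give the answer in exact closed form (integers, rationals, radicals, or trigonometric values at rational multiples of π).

deg(ttxf) = 14; N(ttxf) = {atyb, yomw, tbgb, zpfa, aath, qler, vxcm, zqih, aogz, jtve, rnjr, ufsm, tetd, nojj}.
N(aath) = {uzie, qpcq, ypph, zpfa, ydzz, chhy, aogz, jtve, ttxf, rnjr, yxlm, ufsm, skde, nojj}, |N(aath)| = 14.
Vertex nuyr has 14 neighbors: atyb, uhum, qpcq, jefa, ydzz, chhy, qler, vxcm, aogz, rnjr, ufsm, uigj, yuyz, nojj.
N(rggs) = {yomw, uzie, jefa, ypph, ydzz, chhy, qler, vxcm, zqih, jtve, ufsm, skde, yuyz, tetd}, |N(rggs)| = 14.
G on 29 vertices is 14-regular; strongly regular (29,14,6,7).
The 3 distinct eigenvalues: [14.0, 2.192582, -3.192582].
With N=29: ϑ(G) = 29·(-(-sqrt(29)/2 - 1/2))/(14−(-sqrt(29)/2 - 1/2)) = sqrt(29).
≈ 5.3852 (to 4 d.p.).

sqrt(29)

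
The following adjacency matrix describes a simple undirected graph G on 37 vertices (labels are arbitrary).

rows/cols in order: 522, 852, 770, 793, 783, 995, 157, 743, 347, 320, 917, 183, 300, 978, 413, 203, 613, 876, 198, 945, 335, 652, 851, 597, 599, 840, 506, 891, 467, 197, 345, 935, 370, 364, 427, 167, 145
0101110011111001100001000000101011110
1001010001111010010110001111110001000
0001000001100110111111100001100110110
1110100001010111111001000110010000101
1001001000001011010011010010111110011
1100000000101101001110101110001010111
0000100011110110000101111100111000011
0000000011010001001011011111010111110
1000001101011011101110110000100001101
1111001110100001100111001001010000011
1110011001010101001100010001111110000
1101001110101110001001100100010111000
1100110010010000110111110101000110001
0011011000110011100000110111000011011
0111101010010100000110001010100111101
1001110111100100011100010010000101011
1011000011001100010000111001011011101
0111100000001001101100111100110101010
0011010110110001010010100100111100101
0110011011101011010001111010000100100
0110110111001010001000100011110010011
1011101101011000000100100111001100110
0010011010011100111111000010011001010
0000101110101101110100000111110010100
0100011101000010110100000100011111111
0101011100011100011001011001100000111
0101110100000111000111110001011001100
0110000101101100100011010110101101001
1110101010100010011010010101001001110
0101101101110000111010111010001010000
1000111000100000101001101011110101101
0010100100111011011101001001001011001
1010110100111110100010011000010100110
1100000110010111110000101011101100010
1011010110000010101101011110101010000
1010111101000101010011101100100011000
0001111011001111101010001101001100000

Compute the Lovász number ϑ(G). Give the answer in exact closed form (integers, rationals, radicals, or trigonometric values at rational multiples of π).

sqrt(37)

N(891) = {852, 770, 743, 320, 917, 300, 978, 613, 335, 652, 597, 840, 506, 467, 345, 935, 364, 145}, |N(891)| = 18.
deg(597) = 18; N(597) = {783, 157, 743, 347, 917, 300, 978, 203, 613, 876, 945, 840, 506, 891, 467, 197, 370, 427}.
N(783) = {522, 793, 157, 300, 413, 203, 876, 335, 652, 597, 506, 467, 197, 345, 935, 370, 167, 145}, |N(783)| = 18.
N(145) = {793, 783, 995, 157, 347, 320, 300, 978, 413, 203, 613, 198, 335, 599, 840, 891, 345, 935}, |N(145)| = 18.
Regular of degree 18 on 37 vertices: SR(37,18,8,9) — a Paley graph.
Distinct eigenvalues (to 5 d.p.): [18.0, 2.54138, -3.54138].
With N=37: ϑ(G) = 37·(-(-sqrt(37)/2 - 1/2))/(18−(-sqrt(37)/2 - 1/2)) = sqrt(37).
≈ 6.0828 (to 4 d.p.).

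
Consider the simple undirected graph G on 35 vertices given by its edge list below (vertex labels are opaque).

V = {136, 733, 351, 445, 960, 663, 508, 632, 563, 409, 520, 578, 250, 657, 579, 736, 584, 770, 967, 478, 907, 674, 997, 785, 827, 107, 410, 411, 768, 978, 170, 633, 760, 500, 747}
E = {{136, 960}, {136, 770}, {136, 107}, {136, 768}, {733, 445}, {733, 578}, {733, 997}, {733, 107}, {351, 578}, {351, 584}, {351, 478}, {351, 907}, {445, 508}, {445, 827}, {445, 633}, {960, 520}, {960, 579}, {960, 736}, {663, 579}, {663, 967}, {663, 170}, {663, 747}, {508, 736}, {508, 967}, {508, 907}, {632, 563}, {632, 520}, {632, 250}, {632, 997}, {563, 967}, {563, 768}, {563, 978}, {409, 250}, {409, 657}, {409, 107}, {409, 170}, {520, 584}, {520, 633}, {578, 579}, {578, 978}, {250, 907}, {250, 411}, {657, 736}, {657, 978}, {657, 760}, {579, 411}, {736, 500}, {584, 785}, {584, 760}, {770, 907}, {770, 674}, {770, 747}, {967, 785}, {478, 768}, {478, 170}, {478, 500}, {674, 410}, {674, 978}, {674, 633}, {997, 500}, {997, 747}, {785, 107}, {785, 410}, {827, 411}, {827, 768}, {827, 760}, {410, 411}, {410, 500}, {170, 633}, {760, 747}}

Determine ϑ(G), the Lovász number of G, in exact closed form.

15

N(733) = {445, 578, 997, 107}, |N(733)| = 4.
Vertex 633 has 4 neighbors: 445, 520, 674, 170.
Vertex 250 has 4 neighbors: 632, 409, 907, 411.
Vertex 520 has 4 neighbors: 960, 632, 584, 633.
Every vertex has degree 4 (N=35); Kneser K(7,3) on C(7,3)=35 vertices.
Distinct eigenvalues (to 6 d.p.): [4.0, 2.0, -1.0, -3.0].
λ_max=4, λ_min=-3; ϑ = −35·λ_min/(λ_max−λ_min) = 15.
= 15.000000000… (decimal).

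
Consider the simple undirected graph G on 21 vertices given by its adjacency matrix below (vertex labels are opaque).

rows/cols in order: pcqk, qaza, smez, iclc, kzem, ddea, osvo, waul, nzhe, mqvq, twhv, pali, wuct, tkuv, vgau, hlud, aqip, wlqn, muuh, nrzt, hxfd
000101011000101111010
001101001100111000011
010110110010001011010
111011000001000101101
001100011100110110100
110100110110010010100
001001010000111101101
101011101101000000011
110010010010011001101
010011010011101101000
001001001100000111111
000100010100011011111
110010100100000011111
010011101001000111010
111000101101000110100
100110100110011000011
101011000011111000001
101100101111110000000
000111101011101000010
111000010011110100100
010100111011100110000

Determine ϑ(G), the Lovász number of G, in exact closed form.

6

deg(wlqn) = 10; N(wlqn) = {pcqk, smez, iclc, osvo, nzhe, mqvq, twhv, pali, wuct, tkuv}.
Vertex nrzt has 10 neighbors: pcqk, qaza, smez, waul, twhv, pali, wuct, tkuv, hlud, muuh.
N(iclc) = {pcqk, qaza, smez, kzem, ddea, pali, hlud, wlqn, muuh, hxfd}, |N(iclc)| = 10.
deg(pali) = 10; N(pali) = {iclc, waul, mqvq, tkuv, vgau, aqip, wlqn, muuh, nrzt, hxfd}.
deg(v) = 10 for all v (|V|=21); this is K(7,2), the Kneser graph.
Distinct eigenvalues (to 6 d.p.): [10.0, 1.0, -4.0].
Lovász: ϑ = −21(-4)/(10+-1*(-4)) = 6.
ϑ(G) ≈ 6.000000.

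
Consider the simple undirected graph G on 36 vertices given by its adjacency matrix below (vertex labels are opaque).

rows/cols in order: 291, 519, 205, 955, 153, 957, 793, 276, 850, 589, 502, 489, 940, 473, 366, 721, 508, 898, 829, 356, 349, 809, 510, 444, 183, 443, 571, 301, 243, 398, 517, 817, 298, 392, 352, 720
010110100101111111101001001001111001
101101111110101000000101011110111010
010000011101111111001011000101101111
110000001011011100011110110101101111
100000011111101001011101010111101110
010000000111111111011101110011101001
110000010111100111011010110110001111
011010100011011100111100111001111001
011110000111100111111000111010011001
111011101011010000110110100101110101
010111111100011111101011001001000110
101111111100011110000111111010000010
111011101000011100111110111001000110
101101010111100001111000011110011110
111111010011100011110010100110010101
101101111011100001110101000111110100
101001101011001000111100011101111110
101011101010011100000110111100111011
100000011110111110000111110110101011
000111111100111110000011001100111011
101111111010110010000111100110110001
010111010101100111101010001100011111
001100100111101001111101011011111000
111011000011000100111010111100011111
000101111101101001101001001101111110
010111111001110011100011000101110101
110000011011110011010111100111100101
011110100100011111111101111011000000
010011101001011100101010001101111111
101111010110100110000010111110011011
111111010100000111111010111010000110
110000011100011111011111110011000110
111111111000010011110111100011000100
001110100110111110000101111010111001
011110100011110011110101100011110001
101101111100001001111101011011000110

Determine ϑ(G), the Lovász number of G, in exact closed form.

N(298) = {291, 519, 205, 955, 153, 957, 793, 276, 850, 473, 508, 898, 829, 356, 809, 510, 444, 183, 243, 398, 392}, |N(298)| = 21.
Vertex 955 has 21 neighbors: 291, 519, 850, 502, 489, 473, 366, 721, 356, 349, 809, 510, 183, 443, 301, 398, 517, 298, 392, 352, 720.
N(352) = {519, 205, 955, 153, 793, 502, 489, 940, 473, 508, 898, 829, 356, 809, 444, 183, 243, 398, 517, 817, 720}, |N(352)| = 21.
N(817) = {291, 519, 276, 850, 589, 473, 366, 721, 508, 898, 356, 349, 809, 510, 444, 183, 443, 243, 398, 392, 352}, |N(817)| = 21.
deg(v) = 21 for all v (|V|=36); Kneser-type, 2-subsets of [9].
Distinct eigenvalues (to 4 d.p.): [21.0, 1.0, -6.0].
λ_max=21, λ_min=-6; ϑ = −36·λ_min/(λ_max−λ_min) = 8.
ϑ(G) ≈ 8.000000000.

8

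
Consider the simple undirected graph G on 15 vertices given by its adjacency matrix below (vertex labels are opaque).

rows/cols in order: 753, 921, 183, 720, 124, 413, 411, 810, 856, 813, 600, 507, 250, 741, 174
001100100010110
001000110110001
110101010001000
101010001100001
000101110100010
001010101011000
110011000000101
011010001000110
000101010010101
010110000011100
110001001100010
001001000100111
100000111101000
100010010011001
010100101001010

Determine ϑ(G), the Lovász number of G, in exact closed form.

deg(413) = 6; N(413) = {183, 124, 411, 856, 600, 507}.
deg(720) = 6; N(720) = {753, 183, 124, 856, 813, 174}.
Vertex 921 has 6 neighbors: 183, 411, 810, 813, 600, 174.
N(250) = {753, 411, 810, 856, 813, 507}, |N(250)| = 6.
Regular of degree 6 on 15 vertices: this is K(6,2), the Kneser graph.
The 3 distinct eigenvalues: [6.0, 1.0, -3.0].
Lovász: ϑ = −15(-3)/(6+-1*(-3)) = 5.
ϑ(G) ≈ 5.0000000.

5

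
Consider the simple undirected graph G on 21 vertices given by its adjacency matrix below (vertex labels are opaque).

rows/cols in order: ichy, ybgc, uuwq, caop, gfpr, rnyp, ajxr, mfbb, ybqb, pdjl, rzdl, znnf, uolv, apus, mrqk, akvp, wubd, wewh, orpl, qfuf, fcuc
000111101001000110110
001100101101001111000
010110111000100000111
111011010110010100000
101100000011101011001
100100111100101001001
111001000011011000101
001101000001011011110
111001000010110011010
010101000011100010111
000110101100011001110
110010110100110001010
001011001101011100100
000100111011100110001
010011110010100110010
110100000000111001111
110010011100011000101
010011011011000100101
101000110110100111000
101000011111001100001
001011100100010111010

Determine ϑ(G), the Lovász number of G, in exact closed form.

6

deg(ichy) = 10; N(ichy) = {caop, gfpr, rnyp, ajxr, ybqb, znnf, akvp, wubd, orpl, qfuf}.
N(wubd) = {ichy, ybgc, gfpr, mfbb, ybqb, pdjl, apus, mrqk, orpl, fcuc}, |N(wubd)| = 10.
N(qfuf) = {ichy, uuwq, mfbb, ybqb, pdjl, rzdl, znnf, mrqk, akvp, fcuc}, |N(qfuf)| = 10.
N(mfbb) = {uuwq, caop, rnyp, znnf, apus, mrqk, wubd, wewh, orpl, qfuf}, |N(mfbb)| = 10.
21-vertex 10-regular graph: Kneser K(7,2) on C(7,2)=21 vertices.
spec(A) ≈ [10.0, 1.0, -4.0] (distinct, 5 d.p.).
Lovász (edge-transitive): ϑ = −21·(-4)/((10)−(-4)) = 6.
Numerically 6.0000000.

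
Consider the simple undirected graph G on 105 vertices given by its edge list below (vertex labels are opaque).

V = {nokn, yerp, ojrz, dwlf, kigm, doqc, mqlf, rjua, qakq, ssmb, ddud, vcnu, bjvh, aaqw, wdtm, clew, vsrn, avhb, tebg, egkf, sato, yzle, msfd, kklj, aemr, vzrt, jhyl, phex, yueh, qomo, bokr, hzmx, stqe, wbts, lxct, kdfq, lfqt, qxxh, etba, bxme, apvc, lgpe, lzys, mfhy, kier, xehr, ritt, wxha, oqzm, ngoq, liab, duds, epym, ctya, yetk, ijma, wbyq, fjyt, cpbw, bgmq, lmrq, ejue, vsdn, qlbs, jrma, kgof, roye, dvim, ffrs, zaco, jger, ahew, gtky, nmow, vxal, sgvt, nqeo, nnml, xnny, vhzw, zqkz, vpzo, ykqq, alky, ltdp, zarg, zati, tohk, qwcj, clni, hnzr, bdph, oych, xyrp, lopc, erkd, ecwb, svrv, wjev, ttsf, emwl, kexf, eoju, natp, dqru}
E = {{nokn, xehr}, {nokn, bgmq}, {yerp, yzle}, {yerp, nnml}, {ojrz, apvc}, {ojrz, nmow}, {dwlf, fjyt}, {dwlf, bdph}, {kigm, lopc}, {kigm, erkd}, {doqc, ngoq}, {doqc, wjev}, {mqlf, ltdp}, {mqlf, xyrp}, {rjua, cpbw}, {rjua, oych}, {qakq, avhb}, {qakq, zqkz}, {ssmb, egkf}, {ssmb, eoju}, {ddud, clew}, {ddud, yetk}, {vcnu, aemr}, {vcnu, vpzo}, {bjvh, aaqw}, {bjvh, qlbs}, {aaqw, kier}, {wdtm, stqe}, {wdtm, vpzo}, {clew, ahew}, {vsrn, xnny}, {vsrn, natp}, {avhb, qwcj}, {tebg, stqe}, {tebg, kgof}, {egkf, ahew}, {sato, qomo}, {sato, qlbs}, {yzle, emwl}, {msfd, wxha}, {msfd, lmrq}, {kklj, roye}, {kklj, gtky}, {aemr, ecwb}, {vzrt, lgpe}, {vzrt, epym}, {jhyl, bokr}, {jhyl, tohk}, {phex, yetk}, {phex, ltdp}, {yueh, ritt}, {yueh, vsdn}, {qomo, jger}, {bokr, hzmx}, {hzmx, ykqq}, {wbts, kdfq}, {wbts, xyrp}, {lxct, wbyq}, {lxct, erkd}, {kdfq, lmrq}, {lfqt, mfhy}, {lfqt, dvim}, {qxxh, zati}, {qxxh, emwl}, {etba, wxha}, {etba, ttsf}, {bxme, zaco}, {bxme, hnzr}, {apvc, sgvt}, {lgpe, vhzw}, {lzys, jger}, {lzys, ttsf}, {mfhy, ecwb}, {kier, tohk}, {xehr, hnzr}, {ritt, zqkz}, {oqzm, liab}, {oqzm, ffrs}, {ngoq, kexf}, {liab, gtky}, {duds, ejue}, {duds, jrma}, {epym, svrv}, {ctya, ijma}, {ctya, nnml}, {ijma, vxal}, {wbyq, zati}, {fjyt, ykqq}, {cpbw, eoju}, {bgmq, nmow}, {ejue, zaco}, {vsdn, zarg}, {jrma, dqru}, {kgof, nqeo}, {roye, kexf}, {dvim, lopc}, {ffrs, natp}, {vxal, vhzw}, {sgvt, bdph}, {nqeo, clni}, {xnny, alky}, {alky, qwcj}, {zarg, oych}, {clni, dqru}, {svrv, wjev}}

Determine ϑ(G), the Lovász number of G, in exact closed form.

105*cos(pi/105)/(cos(pi/105) + 1)

N(ojrz) = {apvc, nmow}, |N(ojrz)| = 2.
deg(zqkz) = 2; N(zqkz) = {qakq, ritt}.
N(natp) = {vsrn, ffrs}, |N(natp)| = 2.
N(lopc) = {kigm, dvim}, |N(lopc)| = 2.
Regular of degree 2 on 105 vertices: this is C_{105}, the 105-cycle.
A has 53 distinct eigenvalues ≈ [2.0, 1.996, 1.986, 1.968, 1.943, 1.911, 1.872, 1.827, 1.775, 1.717, 1.652, 1.582, 1.506, 1.425, 1.338, 1.247, 1.151, 1.051, 0.948, 0.841, 0.731, 0.618, 0.503, 0.387, 0.268, 0.149, 0.03, -0.09, -0.209, -0.328, -0.445, -0.561, -0.675, -0.786, -0.895, -1.0, -1.102, -1.2, -1.293, -1.382, -1.466, -1.545, -1.618, -1.685, -1.747, -1.802, -1.851, -1.893, -1.928, -1.956, -1.978, -1.992, -1.999].
ϑ = −N·λ_min/(λ_max−λ_min) = −105·(-2*cos(pi/105))/(2−(-2*cos(pi/105))) = 105*cos(pi/105)/(cos(pi/105) + 1).
= 52.4882… (decimal).
Check 52 ≤ 105*cos(pi/105)/(cos(pi/105) + 1) ≤ 53: both strict.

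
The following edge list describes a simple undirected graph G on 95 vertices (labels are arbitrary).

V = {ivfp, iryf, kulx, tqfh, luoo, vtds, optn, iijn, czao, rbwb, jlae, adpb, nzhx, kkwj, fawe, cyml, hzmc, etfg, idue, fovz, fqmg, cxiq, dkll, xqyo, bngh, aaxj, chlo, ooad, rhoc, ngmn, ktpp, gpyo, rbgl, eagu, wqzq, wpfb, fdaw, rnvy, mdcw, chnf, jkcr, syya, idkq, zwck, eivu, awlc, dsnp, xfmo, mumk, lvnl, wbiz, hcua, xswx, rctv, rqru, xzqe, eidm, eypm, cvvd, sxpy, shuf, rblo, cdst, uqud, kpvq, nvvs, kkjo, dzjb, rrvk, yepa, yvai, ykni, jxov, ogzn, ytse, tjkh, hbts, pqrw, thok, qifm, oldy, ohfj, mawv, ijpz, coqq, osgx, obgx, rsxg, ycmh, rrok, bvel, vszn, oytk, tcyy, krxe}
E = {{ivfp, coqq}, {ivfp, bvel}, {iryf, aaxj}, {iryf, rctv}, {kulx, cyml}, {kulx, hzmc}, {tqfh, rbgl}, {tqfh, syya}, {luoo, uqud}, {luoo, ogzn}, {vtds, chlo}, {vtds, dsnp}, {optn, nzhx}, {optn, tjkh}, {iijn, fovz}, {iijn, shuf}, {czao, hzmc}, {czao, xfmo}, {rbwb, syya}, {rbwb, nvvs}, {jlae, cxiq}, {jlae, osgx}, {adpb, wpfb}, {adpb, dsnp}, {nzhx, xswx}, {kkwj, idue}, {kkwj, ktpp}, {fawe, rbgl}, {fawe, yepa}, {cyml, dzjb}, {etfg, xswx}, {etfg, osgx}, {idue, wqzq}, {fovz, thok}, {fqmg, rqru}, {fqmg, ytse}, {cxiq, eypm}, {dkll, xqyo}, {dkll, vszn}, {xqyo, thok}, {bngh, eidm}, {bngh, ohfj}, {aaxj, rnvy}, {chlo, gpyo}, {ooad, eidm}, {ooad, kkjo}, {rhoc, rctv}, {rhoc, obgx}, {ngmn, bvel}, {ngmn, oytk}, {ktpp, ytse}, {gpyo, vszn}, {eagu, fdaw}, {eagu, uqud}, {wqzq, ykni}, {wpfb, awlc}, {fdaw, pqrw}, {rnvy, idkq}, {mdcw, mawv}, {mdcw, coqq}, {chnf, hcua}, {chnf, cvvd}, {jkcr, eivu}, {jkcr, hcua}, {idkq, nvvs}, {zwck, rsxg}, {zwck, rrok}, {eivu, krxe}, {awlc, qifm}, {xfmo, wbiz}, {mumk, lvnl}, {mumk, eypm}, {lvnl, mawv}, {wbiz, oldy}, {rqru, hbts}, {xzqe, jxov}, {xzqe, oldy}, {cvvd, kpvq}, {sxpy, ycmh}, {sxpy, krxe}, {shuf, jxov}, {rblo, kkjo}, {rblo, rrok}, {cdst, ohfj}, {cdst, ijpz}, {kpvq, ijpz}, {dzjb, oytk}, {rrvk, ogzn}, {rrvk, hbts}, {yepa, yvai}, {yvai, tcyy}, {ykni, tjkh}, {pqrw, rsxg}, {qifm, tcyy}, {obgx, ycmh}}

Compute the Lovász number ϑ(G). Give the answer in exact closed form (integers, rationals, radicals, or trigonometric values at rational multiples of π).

Vertex nvvs has 2 neighbors: rbwb, idkq.
Vertex bngh has 2 neighbors: eidm, ohfj.
N(tcyy) = {yvai, qifm}, |N(tcyy)| = 2.
N(rrvk) = {ogzn, hbts}, |N(rrvk)| = 2.
Regular of degree 2 on 95 vertices: connected 2-regular on 95 ⇒ C_{95}.
spec(A) ≈ [2.0, 1.99563, 1.98253, 1.96076, 1.93042, 1.89163, 1.84458, 1.78946, 1.72651, 1.65602, 1.57828, 1.49364, 1.40247, 1.30517, 1.20216, 1.0939, 0.98085, 0.86351, 0.74239, 0.61803, 0.49097, 0.36176, 0.23097, 0.09917, -0.03307, -0.16516, -0.29653, -0.4266, -0.55481, -0.68059, -0.80339, -0.92268, -1.03794, -1.14866, -1.25435, -1.35456, -1.44885, -1.5368, -1.61803, -1.69219, -1.75895, -1.81801, -1.86913, -1.91207, -1.94665, -1.97272, -1.99017, -1.99891] (distinct, 5 d.p.).
With N=95: ϑ(G) = 95·(-(-1)*2*cos(pi/95))/(2−(-2*cos(pi/95))) = 95*cos(pi/95)/(cos(pi/95) + 1).
= 47.4870113… (decimal).
Sandwich: α(G)=47 ≤ ϑ(G)=95*cos(pi/95)/(cos(pi/95) + 1) ≤ χ(Ḡ)=48 (both strict).

95*cos(pi/95)/(cos(pi/95) + 1)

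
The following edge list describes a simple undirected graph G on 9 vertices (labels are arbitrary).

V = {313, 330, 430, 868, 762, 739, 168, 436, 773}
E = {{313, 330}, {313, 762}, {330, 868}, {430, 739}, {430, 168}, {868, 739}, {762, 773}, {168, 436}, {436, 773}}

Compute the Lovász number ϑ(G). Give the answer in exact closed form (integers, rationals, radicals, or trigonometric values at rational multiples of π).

9*cos(pi/9)/(cos(pi/9) + 1)

deg(430) = 2; N(430) = {739, 168}.
Vertex 868 has 2 neighbors: 330, 739.
N(739) = {430, 868}, |N(739)| = 2.
deg(762) = 2; N(762) = {313, 773}.
Every vertex has degree 2 (N=9); this is C_{9}, the 9-cycle.
The 5 distinct eigenvalues: [2.0, 1.5321, 0.3473, -1.0, -1.8794].
−9·(-2*cos(pi/9)) / ((2)−(-2*cos(pi/9))) = 9*cos(pi/9)/(cos(pi/9) + 1) = ϑ(G).
= 4.360089581… (decimal).
Check 4 ≤ 9*cos(pi/9)/(cos(pi/9) + 1) ≤ 5: both strict.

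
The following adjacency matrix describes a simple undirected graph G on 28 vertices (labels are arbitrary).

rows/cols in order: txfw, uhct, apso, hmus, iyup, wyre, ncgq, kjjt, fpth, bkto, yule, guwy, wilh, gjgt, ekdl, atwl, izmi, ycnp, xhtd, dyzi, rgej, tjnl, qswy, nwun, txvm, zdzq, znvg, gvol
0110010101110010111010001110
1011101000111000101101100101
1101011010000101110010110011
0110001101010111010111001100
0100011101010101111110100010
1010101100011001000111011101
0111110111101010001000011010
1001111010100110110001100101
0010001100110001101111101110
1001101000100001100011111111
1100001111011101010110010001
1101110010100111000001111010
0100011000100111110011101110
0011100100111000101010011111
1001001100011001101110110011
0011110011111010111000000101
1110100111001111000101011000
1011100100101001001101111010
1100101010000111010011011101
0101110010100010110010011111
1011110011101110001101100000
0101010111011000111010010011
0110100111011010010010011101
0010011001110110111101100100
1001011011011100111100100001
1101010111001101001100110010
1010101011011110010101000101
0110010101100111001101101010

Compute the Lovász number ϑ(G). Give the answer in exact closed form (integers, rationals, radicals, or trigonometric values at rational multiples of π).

7

N(ncgq) = {uhct, apso, hmus, iyup, wyre, kjjt, fpth, bkto, yule, wilh, ekdl, xhtd, nwun, txvm, znvg}, |N(ncgq)| = 15.
deg(fpth) = 15; N(fpth) = {apso, ncgq, kjjt, yule, guwy, atwl, izmi, xhtd, dyzi, rgej, tjnl, qswy, txvm, zdzq, znvg}.
N(uhct) = {txfw, apso, hmus, iyup, ncgq, yule, guwy, wilh, izmi, xhtd, dyzi, tjnl, qswy, zdzq, gvol}, |N(uhct)| = 15.
Vertex bkto has 15 neighbors: txfw, hmus, iyup, ncgq, yule, atwl, izmi, rgej, tjnl, qswy, nwun, txvm, zdzq, znvg, gvol.
Regular of degree 15 on 28 vertices: Kneser K(8,2) on C(8,2)=28 vertices.
A has 3 distinct eigenvalues ≈ [15.0, 1.0, -5.0].
−28·(-5) / ((15)−(-5)) = 7 = ϑ(G).
= 7.000000… (decimal).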